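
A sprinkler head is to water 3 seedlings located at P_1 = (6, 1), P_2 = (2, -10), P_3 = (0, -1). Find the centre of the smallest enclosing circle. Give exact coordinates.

Side lengths²: P_1P_2² = 137, P_1P_3² = 40, P_2P_3² = 85.
Since P_1P_2² = 137 ≥ 85 + 40 = 125, the angle opposite P_1P_2 is not acute, so the smallest enclosing circle has P_1P_2 as diameter.
Centre = midpoint of P_1P_2 = (4, -4.5), r² = 137/4 = 34.25.
Centre = (4, -4.5).

(4, -4.5)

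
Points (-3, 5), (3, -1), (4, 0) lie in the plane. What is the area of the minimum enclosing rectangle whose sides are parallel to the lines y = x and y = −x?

In coordinates u = x + y, v = x − y the rectangle is axis-aligned; the map (x,y)→(u,v) scales areas by 2.
u-values: 2, 2, 4; range = 4 − 2 = 2.
v-values: -8, 4, 4; range = 4 − (-8) = 12.
Area = (2 × 12) / 2 = 12.

12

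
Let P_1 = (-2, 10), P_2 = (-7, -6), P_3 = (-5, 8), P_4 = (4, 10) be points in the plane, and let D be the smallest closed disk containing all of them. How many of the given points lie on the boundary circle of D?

A smallest enclosing disk is always determined by at most three of the input points on its boundary.
The farthest pair is P_2–P_4 with squared distance 377. The circle on this segment as diameter has centre (-1.5, 2) and r² = 377/4 = 94.25.
Check P_1: distance² to centre = 64.25 ≤ 94.25, so it lies inside.
All remaining points lie in this disk, and no smaller disk contains both endpoints, so this is the minimum enclosing circle.
The points at distance exactly r from the centre are P_2, P_4 — 2 points.

2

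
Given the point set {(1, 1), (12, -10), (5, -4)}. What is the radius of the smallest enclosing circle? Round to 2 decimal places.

Call the three points A, B, C in the order given.
Side lengths²: AB² = 242, AC² = 41, BC² = 85.
Since AB² = 242 ≥ 85 + 41 = 126, the angle opposite AB is not acute, so the smallest enclosing circle has AB as diameter.
Centre = midpoint of AB = (6.5, -4.5), r² = 242/4 = 60.5.
r = √(60.5) ≈ 7.78.

7.78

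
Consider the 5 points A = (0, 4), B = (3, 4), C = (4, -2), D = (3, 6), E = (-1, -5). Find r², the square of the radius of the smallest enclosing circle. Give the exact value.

The minimum enclosing circle of a finite set is fixed by two of the points (as a diameter) or three (as a circumcircle).
The farthest pair is D–E with squared distance 137. The circle on this segment as diameter has centre (1, 0.5) and r² = 137/4 = 34.25.
Check A: distance² to centre = 13.25 ≤ 34.25, so it lies inside.
All remaining points lie in this disk, and no smaller disk contains both endpoints, so this is the minimum enclosing circle.

34.25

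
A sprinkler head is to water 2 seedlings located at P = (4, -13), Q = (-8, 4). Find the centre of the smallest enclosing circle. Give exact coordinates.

(-2, -4.5)

The smallest circle enclosing two points has them as diameter endpoints.
Centre = midpoint = (-2, -4.5); r² = |PQ|²/4 = 433/4 = 108.25.
Centre = (-2, -4.5).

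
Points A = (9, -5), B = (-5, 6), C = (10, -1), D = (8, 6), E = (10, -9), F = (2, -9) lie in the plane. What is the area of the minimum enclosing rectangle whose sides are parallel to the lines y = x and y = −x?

315

In coordinates u = x + y, v = x − y the rectangle is axis-aligned; the map (x,y)→(u,v) scales areas by 2.
u-values: 4, 1, 9, 14, 1, -7; range = 14 − (-7) = 21.
v-values: 14, -11, 11, 2, 19, 11; range = 19 − (-11) = 30.
Area = (21 × 30) / 2 = 315.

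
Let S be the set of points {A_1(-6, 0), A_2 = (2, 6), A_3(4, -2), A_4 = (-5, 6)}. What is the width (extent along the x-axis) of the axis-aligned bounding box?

10

max x = 4, min x = -6, so width = 10.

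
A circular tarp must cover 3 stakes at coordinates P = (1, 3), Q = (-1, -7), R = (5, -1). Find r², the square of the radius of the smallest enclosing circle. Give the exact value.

Side lengths²: PQ² = 104, PR² = 32, QR² = 72.
Since PQ² = 104 ≥ 72 + 32 = 104, the angle opposite PQ is not acute, so the smallest enclosing circle has PQ as diameter.
Centre = midpoint of PQ = (0, -2), r² = 104/4 = 26.

26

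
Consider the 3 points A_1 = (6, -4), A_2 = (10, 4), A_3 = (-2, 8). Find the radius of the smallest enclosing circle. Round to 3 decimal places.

Side lengths²: A_1A_2² = 80, A_1A_3² = 208, A_2A_3² = 160.
Since A_1A_3² = 208 < 160 + 80 = 240, the triangle is acute, so the smallest enclosing circle is the circumcircle.
Circumcentre = (20/7, 18/7), r² = 2600/49.
r = √(2600/49) ≈ 7.284.

7.284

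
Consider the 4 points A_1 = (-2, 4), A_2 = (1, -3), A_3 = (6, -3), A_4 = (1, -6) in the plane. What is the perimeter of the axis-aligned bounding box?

Width = max x − min x = 6 − (-2) = 8.
Height = max y − min y = 4 − (-6) = 10.
Perimeter = 2(8 + 10) = 36.

36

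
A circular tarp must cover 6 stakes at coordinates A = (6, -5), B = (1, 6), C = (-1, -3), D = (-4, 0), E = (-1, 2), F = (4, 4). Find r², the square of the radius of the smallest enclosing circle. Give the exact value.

22265/578

A smallest enclosing disk is always determined by at most three of the input points on its boundary.
The minimum enclosing circle is determined by three boundary points: A, B, D.
Their circumcentre is (75/34, -3/34) with r² = 22265/578.
The farthest remaining point F is at distance² 11521/578 ≤ 22265/578.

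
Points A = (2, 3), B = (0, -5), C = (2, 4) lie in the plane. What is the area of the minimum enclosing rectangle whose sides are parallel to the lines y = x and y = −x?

38.5

In coordinates u = x + y, v = x − y the rectangle is axis-aligned; the map (x,y)→(u,v) scales areas by 2.
u-values: 5, -5, 6; range = 6 − (-5) = 11.
v-values: -1, 5, -2; range = 5 − (-2) = 7.
Area = (11 × 7) / 2 = 38.5.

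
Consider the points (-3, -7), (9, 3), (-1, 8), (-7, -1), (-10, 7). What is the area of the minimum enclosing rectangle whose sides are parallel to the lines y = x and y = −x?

253

In coordinates u = x + y, v = x − y the rectangle is axis-aligned; the map (x,y)→(u,v) scales areas by 2.
u-values: -10, 12, 7, -8, -3; range = 12 − (-10) = 22.
v-values: 4, 6, -9, -6, -17; range = 6 − (-17) = 23.
Area = (22 × 23) / 2 = 253.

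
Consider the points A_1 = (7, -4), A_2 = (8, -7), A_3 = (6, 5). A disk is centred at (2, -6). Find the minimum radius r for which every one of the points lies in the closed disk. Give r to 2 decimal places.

11.70

The required radius is the distance from (2, -6) to the farthest point.
Squared distances: 29, 37, 137.
Maximum is 137, attained at A_3.
r = √137 ≈ 11.70.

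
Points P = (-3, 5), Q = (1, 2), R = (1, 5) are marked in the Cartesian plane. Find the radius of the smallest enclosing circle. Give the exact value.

Side lengths²: PQ² = 25, PR² = 16, QR² = 9.
Since PQ² = 25 ≥ 16 + 9 = 25, the angle opposite PQ is not acute, so the smallest enclosing circle has PQ as diameter.
Centre = midpoint of PQ = (-1, 3.5), r² = 25/4 = 6.25.
r = √(6.25) = 2.5.

2.5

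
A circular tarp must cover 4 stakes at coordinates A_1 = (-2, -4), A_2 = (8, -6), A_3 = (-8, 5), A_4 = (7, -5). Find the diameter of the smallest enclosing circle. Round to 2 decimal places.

19.42

By Welzl's lemma the MEC is supported by two points (diametrically opposite) or three points (on a circumcircle).
The farthest pair is A_2–A_3 with squared distance 377. The circle on this segment as diameter has centre (0, -0.5) and r² = 377/4 = 94.25.
Check A_1: distance² to centre = 16.25 ≤ 94.25, so it lies inside.
All remaining points lie in this disk, and no smaller disk contains both endpoints, so this is the minimum enclosing circle.
Diameter = 2r = 2√(94.25) ≈ 19.42.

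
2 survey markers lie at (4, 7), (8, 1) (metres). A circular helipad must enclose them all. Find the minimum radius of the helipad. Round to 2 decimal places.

3.61

The smallest circle enclosing two points has them as diameter endpoints.
Centre = midpoint = (6, 4); r² = |(4, 7)−(8, 1)|²/4 = 52/4 = 13.
r = √13 ≈ 3.61.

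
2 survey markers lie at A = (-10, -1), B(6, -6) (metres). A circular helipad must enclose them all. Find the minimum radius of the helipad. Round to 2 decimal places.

The smallest circle enclosing two points has them as diameter endpoints.
Centre = midpoint = (-2, -3.5); r² = |AB|²/4 = 281/4 = 70.25.
r = √(70.25) ≈ 8.38.

8.38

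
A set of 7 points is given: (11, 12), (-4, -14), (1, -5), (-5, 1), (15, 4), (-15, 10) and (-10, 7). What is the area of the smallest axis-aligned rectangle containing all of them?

x ranges over [-15, 15], width 30.
y ranges over [-14, 12], height 26.
Area = 30 × 26 = 780.

780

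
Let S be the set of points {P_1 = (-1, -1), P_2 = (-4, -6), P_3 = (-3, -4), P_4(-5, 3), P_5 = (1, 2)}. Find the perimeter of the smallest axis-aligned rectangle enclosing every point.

Width = max x − min x = 1 − (-5) = 6.
Height = max y − min y = 3 − (-6) = 9.
Perimeter = 2(6 + 9) = 30.

30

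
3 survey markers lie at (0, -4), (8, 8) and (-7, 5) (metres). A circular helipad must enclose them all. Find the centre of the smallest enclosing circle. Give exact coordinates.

(1, 4)

Call the three points A, B, C in the order given.
Side lengths²: AB² = 208, AC² = 130, BC² = 234.
Since BC² = 234 < 208 + 130 = 338, the triangle is acute, so the smallest enclosing circle is the circumcircle.
Circumcentre = (1, 4), r² = 65.
Centre = (1, 4).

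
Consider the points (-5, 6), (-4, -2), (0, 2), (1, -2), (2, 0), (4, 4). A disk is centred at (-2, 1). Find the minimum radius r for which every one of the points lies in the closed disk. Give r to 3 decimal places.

The required radius is the distance from (-2, 1) to the farthest point.
Squared distances: 34, 13, 5, 18, 17, 45.
Maximum is 45, attained at (4, 4).
r = √45 ≈ 6.708.

6.708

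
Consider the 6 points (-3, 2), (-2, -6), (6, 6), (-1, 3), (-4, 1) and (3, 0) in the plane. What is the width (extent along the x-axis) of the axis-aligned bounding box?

10

max x = 6, min x = -4, so width = 10.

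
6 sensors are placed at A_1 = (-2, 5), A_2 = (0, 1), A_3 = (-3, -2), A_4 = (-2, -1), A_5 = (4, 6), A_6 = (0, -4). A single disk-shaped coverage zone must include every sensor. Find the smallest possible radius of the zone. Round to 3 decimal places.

5.432

The minimum enclosing circle is determined by three boundary points: A_3, A_5, A_6.
Their circumcentre is (51/38, 24/19) with r² = 42601/1444.
The farthest remaining point A_1 is at distance² 36293/1444 ≤ 42601/1444.
r = √(42601/1444) ≈ 5.432.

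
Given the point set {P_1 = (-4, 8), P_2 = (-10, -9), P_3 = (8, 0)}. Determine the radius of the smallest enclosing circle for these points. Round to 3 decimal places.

Side lengths²: P_1P_2² = 325, P_1P_3² = 208, P_2P_3² = 405.
Since P_2P_3² = 405 < 325 + 208 = 533, the triangle is acute, so the smallest enclosing circle is the circumcircle.
Circumcentre = (-15/7, -31/14), r² = 21125/196.
r = √(21125/196) ≈ 10.382.

10.382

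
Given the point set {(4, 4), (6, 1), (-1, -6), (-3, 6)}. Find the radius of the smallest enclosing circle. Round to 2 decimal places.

6.33

By Welzl's lemma the MEC is supported by two points (diametrically opposite) or three points (on a circumcircle).
The minimum enclosing circle is determined by three boundary points: (6, 1), (-1, -6), (-3, 6).
Their circumcentre is (-2/7, 2/7) with r² = 1961/49.
The farthest remaining point (4, 4) is at distance² 1576/49 ≤ 1961/49.
r = √(1961/49) ≈ 6.33.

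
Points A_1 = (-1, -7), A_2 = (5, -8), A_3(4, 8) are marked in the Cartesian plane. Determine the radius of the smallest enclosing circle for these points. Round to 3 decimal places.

8.115

Side lengths²: A_1A_2² = 37, A_1A_3² = 250, A_2A_3² = 257.
Since A_2A_3² = 257 < 250 + 37 = 287, the triangle is acute, so the smallest enclosing circle is the circumcircle.
Circumcentre = (123/38, -3/38), r² = 47545/722.
r = √(47545/722) ≈ 8.115.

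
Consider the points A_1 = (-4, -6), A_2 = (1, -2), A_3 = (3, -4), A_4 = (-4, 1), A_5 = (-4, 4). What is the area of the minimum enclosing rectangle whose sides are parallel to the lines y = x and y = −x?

In coordinates u = x + y, v = x − y the rectangle is axis-aligned; the map (x,y)→(u,v) scales areas by 2.
u-values: -10, -1, -1, -3, 0; range = 0 − (-10) = 10.
v-values: 2, 3, 7, -5, -8; range = 7 − (-8) = 15.
Area = (10 × 15) / 2 = 75.

75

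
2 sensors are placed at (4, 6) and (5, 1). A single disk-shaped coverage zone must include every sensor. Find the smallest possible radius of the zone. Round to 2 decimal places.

2.55

The smallest circle enclosing two points has them as diameter endpoints.
Centre = midpoint = (4.5, 3.5); r² = |(4, 6)−(5, 1)|²/4 = 26/4 = 6.5.
r = √(6.5) ≈ 2.55.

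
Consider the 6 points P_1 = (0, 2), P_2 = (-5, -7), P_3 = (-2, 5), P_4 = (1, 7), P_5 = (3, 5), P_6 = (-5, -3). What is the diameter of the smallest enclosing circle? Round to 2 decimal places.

A smallest enclosing disk is always determined by at most three of the input points on its boundary.
The farthest pair is P_2–P_4 with squared distance 232. The circle on this segment as diameter has centre (-2, 0) and r² = 232/4 = 58.
Check P_1: distance² to centre = 8 ≤ 58, so it lies inside.
All remaining points lie in this disk, and no smaller disk contains both endpoints, so this is the minimum enclosing circle.
Diameter = 2r = 2√58 ≈ 15.23.

15.23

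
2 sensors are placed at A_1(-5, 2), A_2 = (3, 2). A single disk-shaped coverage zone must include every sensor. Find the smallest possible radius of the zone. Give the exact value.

The smallest circle enclosing two points has them as diameter endpoints.
Centre = midpoint = (-1, 2); r² = |A_1A_2|²/4 = 64/4 = 16.
r = √16 = 4.

4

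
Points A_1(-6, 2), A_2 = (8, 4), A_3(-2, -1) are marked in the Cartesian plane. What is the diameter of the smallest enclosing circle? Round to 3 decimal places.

Side lengths²: A_1A_2² = 200, A_1A_3² = 25, A_2A_3² = 125.
Since A_1A_2² = 200 ≥ 125 + 25 = 150, the angle opposite A_1A_2 is not acute, so the smallest enclosing circle has A_1A_2 as diameter.
Centre = midpoint of A_1A_2 = (1, 3), r² = 200/4 = 50.
Diameter = 2r = 2√50 ≈ 14.142.

14.142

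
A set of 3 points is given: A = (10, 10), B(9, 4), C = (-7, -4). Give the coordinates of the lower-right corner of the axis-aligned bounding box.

(10, -4)

x-range [-7, 10], y-range [-4, 10].
The lower-right corner is (10, -4).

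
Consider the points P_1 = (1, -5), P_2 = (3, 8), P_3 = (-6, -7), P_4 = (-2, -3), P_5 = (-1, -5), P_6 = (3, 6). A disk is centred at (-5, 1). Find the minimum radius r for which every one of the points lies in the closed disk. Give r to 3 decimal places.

10.630

The required radius is the distance from (-5, 1) to the farthest point.
Squared distances: 72, 113, 65, 25, 52, 89.
Maximum is 113, attained at P_2.
r = √113 ≈ 10.630.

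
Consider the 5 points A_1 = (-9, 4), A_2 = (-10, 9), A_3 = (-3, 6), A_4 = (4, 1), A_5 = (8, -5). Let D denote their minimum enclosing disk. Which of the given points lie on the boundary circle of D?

A_2, A_5

The minimum enclosing circle of a finite set is fixed by two of the points (as a diameter) or three (as a circumcircle).
The farthest pair is A_2–A_5 with squared distance 520. The circle on this segment as diameter has centre (-1, 2) and r² = 520/4 = 130.
Check A_1: distance² to centre = 68 ≤ 130, so it lies inside.
All remaining points lie in this disk, and no smaller disk contains both endpoints, so this is the minimum enclosing circle.
The points at distance exactly r from the centre are A_2, A_5 — 2 points.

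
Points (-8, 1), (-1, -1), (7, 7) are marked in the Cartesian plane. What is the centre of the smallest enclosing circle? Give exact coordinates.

Call the three points A, B, C in the order given.
Side lengths²: AB² = 53, AC² = 261, BC² = 128.
Since AC² = 261 ≥ 128 + 53 = 181, the angle opposite AC is not acute, so the smallest enclosing circle has AC as diameter.
Centre = midpoint of AC = (-0.5, 4), r² = 261/4 = 65.25.
Centre = (-0.5, 4).

(-0.5, 4)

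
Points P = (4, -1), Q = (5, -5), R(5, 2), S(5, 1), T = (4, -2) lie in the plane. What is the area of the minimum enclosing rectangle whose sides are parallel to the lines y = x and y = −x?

In coordinates u = x + y, v = x − y the rectangle is axis-aligned; the map (x,y)→(u,v) scales areas by 2.
u-values: 3, 0, 7, 6, 2; range = 7 − 0 = 7.
v-values: 5, 10, 3, 4, 6; range = 10 − 3 = 7.
Area = (7 × 7) / 2 = 24.5.

24.5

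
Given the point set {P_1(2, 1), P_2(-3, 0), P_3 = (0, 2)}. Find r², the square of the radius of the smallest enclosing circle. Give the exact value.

6.5

Side lengths²: P_1P_2² = 26, P_1P_3² = 5, P_2P_3² = 13.
Since P_1P_2² = 26 ≥ 13 + 5 = 18, the angle opposite P_1P_2 is not acute, so the smallest enclosing circle has P_1P_2 as diameter.
Centre = midpoint of P_1P_2 = (-0.5, 0.5), r² = 26/4 = 6.5.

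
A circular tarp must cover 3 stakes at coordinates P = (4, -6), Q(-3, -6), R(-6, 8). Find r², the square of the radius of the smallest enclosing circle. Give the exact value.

Side lengths²: PQ² = 49, PR² = 296, QR² = 205.
Since PR² = 296 ≥ 205 + 49 = 254, the angle opposite PR is not acute, so the smallest enclosing circle has PR as diameter.
Centre = midpoint of PR = (-1, 1), r² = 296/4 = 74.

74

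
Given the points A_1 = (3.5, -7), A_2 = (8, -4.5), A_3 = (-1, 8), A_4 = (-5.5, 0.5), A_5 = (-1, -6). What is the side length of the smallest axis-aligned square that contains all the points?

15

The bounding box has width 13.5 and height 15.
An axis-aligned square enclosing the set must have side ≥ max(width, height).
So the minimum side is max(13.5, 15) = 15.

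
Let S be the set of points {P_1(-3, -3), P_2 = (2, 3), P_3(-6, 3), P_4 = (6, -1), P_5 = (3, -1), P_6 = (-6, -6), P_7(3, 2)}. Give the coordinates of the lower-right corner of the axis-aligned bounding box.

x-range [-6, 6], y-range [-6, 3].
The lower-right corner is (6, -6).

(6, -6)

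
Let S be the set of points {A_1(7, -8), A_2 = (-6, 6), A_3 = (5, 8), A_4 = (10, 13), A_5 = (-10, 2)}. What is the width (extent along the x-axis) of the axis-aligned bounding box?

max x = 10, min x = -10, so width = 20.

20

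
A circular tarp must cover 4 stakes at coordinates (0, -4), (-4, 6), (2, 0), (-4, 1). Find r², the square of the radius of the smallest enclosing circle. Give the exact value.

By Welzl's lemma the MEC is supported by two points (diametrically opposite) or three points (on a circumcircle).
The farthest pair is (0, -4)–(-4, 6) with squared distance 116. The circle on this segment as diameter has centre (-2, 1) and r² = 116/4 = 29.
Check (2, 0): distance² to centre = 17 ≤ 29, so it lies inside.
All remaining points lie in this disk, and no smaller disk contains both endpoints, so this is the minimum enclosing circle.

29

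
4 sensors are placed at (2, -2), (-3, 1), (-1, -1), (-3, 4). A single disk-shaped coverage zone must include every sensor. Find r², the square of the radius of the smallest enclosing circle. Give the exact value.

The farthest pair is (2, -2)–(-3, 4) with squared distance 61. The circle on this segment as diameter has centre (-0.5, 1) and r² = 61/4 = 15.25.
Check (-3, 1): distance² to centre = 6.25 ≤ 15.25, so it lies inside.
All remaining points lie in this disk, and no smaller disk contains both endpoints, so this is the minimum enclosing circle.

15.25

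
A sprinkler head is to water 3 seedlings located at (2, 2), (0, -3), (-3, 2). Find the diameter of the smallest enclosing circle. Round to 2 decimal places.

Call the three points A, B, C in the order given.
Side lengths²: AB² = 29, AC² = 25, BC² = 34.
Since BC² = 34 < 29 + 25 = 54, the triangle is acute, so the smallest enclosing circle is the circumcircle.
Circumcentre = (-0.5, 0.1), r² = 9.86.
Diameter = 2r = 2√(9.86) ≈ 6.28.

6.28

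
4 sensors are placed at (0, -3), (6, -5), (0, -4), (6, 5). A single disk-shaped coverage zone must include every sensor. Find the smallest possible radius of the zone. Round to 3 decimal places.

By Welzl's lemma the MEC is supported by two points (diametrically opposite) or three points (on a circumcircle).
The minimum enclosing circle is determined by three boundary points: (6, -5), (0, -4), (6, 5).
Their circumcentre is (3.75, 0) with r² = 30.0625.
The farthest remaining point (0, -3) is at distance² 23.0625 ≤ 30.0625.
r = √(30.0625) ≈ 5.483.

5.483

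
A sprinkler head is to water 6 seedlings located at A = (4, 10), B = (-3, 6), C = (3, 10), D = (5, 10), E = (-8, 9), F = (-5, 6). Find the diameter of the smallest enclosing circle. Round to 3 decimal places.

13.038

By Welzl's lemma the MEC is supported by two points (diametrically opposite) or three points (on a circumcircle).
The farthest pair is D–E with squared distance 170. The circle on this segment as diameter has centre (-1.5, 9.5) and r² = 170/4 = 42.5.
Check A: distance² to centre = 30.5 ≤ 42.5, so it lies inside.
All remaining points lie in this disk, and no smaller disk contains both endpoints, so this is the minimum enclosing circle.
Diameter = 2r = 2√(42.5) ≈ 13.038.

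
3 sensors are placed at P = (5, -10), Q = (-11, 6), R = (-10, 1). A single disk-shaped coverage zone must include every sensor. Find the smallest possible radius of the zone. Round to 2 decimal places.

11.31

Side lengths²: PQ² = 512, PR² = 346, QR² = 26.
Since PQ² = 512 ≥ 346 + 26 = 372, the angle opposite PQ is not acute, so the smallest enclosing circle has PQ as diameter.
Centre = midpoint of PQ = (-3, -2), r² = 512/4 = 128.
r = √128 ≈ 11.31.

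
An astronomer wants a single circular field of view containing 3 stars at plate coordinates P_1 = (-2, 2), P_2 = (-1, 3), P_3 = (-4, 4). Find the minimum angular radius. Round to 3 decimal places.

Side lengths²: P_1P_2² = 2, P_1P_3² = 8, P_2P_3² = 10.
Since P_2P_3² = 10 ≥ 8 + 2 = 10, the angle opposite P_2P_3 is not acute, so the smallest enclosing circle has P_2P_3 as diameter.
Centre = midpoint of P_2P_3 = (-2.5, 3.5), r² = 10/4 = 2.5.
r = √(2.5) ≈ 1.581.

1.581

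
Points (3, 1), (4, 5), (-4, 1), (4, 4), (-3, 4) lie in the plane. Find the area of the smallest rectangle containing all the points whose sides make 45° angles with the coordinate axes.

54

In coordinates u = x + y, v = x − y the rectangle is axis-aligned; the map (x,y)→(u,v) scales areas by 2.
u-values: 4, 9, -3, 8, 1; range = 9 − (-3) = 12.
v-values: 2, -1, -5, 0, -7; range = 2 − (-7) = 9.
Area = (12 × 9) / 2 = 54.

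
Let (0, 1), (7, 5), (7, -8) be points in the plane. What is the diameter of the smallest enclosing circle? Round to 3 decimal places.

Call the three points A, B, C in the order given.
Side lengths²: AB² = 65, AC² = 130, BC² = 169.
Since BC² = 169 < 130 + 65 = 195, the triangle is acute, so the smallest enclosing circle is the circumcircle.
Circumcentre = (85/14, -1.5), r² = 4225/98.
Diameter = 2r = 2√(4225/98) ≈ 13.132.

13.132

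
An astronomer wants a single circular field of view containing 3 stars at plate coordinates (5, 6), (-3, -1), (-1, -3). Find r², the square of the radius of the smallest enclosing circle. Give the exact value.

Call the three points A, B, C in the order given.
Side lengths²: AB² = 113, AC² = 117, BC² = 8.
Since AC² = 117 < 113 + 8 = 121, the triangle is acute, so the smallest enclosing circle is the circumcircle.
Circumcentre = (1.7, 1.7), r² = 29.38.

29.38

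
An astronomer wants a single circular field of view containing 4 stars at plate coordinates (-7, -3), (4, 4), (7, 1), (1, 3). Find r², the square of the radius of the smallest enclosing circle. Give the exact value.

53

The farthest pair is (-7, -3)–(7, 1) with squared distance 212. The circle on this segment as diameter has centre (0, -1) and r² = 212/4 = 53.
Check (4, 4): distance² to centre = 41 ≤ 53, so it lies inside.
All remaining points lie in this disk, and no smaller disk contains both endpoints, so this is the minimum enclosing circle.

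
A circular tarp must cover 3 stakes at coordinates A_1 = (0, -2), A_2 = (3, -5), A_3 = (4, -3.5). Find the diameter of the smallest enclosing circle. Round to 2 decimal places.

4.36

Side lengths²: A_1A_2² = 18, A_1A_3² = 18.25, A_2A_3² = 3.25.
Since A_1A_3² = 18.25 < 18 + 3.25 = 21.25, the triangle is acute, so the smallest enclosing circle is the circumcircle.
Circumcentre = (1.85, -3.15), r² = 4.745.
Diameter = 2r = 2√(4.745) ≈ 4.36.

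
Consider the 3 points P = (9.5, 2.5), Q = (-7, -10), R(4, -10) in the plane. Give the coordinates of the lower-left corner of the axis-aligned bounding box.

x-range [-7, 9.5], y-range [-10, 2.5].
The lower-left corner is (-7, -10).

(-7, -10)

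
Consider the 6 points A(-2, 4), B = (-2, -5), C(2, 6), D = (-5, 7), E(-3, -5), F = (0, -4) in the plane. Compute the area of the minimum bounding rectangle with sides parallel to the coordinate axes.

x ranges over [-5, 2], width 7.
y ranges over [-5, 7], height 12.
Area = 7 × 12 = 84.

84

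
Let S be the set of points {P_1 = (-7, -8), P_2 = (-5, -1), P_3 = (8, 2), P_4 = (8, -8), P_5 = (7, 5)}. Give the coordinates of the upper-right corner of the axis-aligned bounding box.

x-range [-7, 8], y-range [-8, 5].
The upper-right corner is (8, 5).

(8, 5)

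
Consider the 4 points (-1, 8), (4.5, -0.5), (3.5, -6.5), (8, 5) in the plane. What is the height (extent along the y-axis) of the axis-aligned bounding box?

14.5

max y = 8, min y = -6.5, so height = 14.5.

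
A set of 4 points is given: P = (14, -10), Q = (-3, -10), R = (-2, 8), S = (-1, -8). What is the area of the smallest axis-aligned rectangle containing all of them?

x ranges over [-3, 14], width 17.
y ranges over [-10, 8], height 18.
Area = 17 × 18 = 306.

306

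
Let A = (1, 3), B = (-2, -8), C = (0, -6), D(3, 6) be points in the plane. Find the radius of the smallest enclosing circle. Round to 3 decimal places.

7.433

The farthest pair is B–D with squared distance 221. The circle on this segment as diameter has centre (0.5, -1) and r² = 221/4 = 55.25.
Check A: distance² to centre = 16.25 ≤ 55.25, so it lies inside.
All remaining points lie in this disk, and no smaller disk contains both endpoints, so this is the minimum enclosing circle.
r = √(55.25) ≈ 7.433.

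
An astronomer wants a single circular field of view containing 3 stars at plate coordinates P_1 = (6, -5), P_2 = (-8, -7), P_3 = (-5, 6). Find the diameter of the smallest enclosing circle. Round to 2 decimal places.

Side lengths²: P_1P_2² = 200, P_1P_3² = 242, P_2P_3² = 178.
Since P_1P_3² = 242 < 200 + 178 = 378, the triangle is acute, so the smallest enclosing circle is the circumcircle.
Circumcentre = (-1.625, -1.625), r² = 69.53125.
Diameter = 2r = 2√(69.53125) ≈ 16.68.

16.68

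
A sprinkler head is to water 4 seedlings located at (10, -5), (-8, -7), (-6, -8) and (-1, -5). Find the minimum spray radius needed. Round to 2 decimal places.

The farthest pair is (10, -5)–(-8, -7) with squared distance 328. The circle on this segment as diameter has centre (1, -6) and r² = 328/4 = 82.
Check (-6, -8): distance² to centre = 53 ≤ 82, so it lies inside.
All remaining points lie in this disk, and no smaller disk contains both endpoints, so this is the minimum enclosing circle.
r = √82 ≈ 9.06.

9.06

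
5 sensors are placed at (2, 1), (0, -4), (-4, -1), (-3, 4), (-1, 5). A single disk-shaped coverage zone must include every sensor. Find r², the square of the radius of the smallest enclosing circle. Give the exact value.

The minimum enclosing circle of a finite set is fixed by two of the points (as a diameter) or three (as a circumcircle).
The farthest pair is (0, -4)–(-1, 5) with squared distance 82. The circle on this segment as diameter has centre (-0.5, 0.5) and r² = 82/4 = 20.5.
Check (2, 1): distance² to centre = 6.5 ≤ 20.5, so it lies inside.
All remaining points lie in this disk, and no smaller disk contains both endpoints, so this is the minimum enclosing circle.

20.5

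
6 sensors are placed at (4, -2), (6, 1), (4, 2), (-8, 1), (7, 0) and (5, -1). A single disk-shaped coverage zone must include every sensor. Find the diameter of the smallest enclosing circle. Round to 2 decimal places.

15.03

The farthest pair is (-8, 1)–(7, 0) with squared distance 226. The circle on this segment as diameter has centre (-0.5, 0.5) and r² = 226/4 = 56.5.
Check (4, -2): distance² to centre = 26.5 ≤ 56.5, so it lies inside.
All remaining points lie in this disk, and no smaller disk contains both endpoints, so this is the minimum enclosing circle.
Diameter = 2r = 2√(56.5) ≈ 15.03.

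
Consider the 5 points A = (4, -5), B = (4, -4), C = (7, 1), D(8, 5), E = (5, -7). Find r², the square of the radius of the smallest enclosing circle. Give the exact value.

38.25

A smallest enclosing disk is always determined by at most three of the input points on its boundary.
The farthest pair is D–E with squared distance 153. The circle on this segment as diameter has centre (6.5, -1) and r² = 153/4 = 38.25.
Check A: distance² to centre = 22.25 ≤ 38.25, so it lies inside.
All remaining points lie in this disk, and no smaller disk contains both endpoints, so this is the minimum enclosing circle.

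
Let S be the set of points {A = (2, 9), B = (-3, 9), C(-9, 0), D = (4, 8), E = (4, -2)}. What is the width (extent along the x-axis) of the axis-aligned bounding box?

13

max x = 4, min x = -9, so width = 13.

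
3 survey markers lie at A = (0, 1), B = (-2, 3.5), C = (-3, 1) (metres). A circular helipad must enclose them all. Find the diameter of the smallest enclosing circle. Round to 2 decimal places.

3.45

Side lengths²: AB² = 10.25, AC² = 9, BC² = 7.25.
Since AB² = 10.25 < 9 + 7.25 = 16.25, the triangle is acute, so the smallest enclosing circle is the circumcircle.
Circumcentre = (-1.5, 1.85), r² = 2.9725.
Diameter = 2r = 2√(2.9725) ≈ 3.45.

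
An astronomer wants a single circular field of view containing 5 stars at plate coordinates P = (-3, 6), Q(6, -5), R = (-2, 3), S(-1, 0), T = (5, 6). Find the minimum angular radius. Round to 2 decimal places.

The farthest pair is P–Q with squared distance 202. The circle on this segment as diameter has centre (1.5, 0.5) and r² = 202/4 = 50.5.
Check R: distance² to centre = 18.5 ≤ 50.5, so it lies inside.
All remaining points lie in this disk, and no smaller disk contains both endpoints, so this is the minimum enclosing circle.
r = √(50.5) ≈ 7.11.

7.11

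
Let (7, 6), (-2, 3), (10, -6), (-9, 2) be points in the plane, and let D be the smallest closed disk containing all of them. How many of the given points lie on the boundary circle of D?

The minimum enclosing circle of a finite set is fixed by two of the points (as a diameter) or three (as a circumcircle).
The farthest pair is (10, -6)–(-9, 2) with squared distance 425. The circle on this segment as diameter has centre (0.5, -2) and r² = 425/4 = 106.25.
Check (7, 6): distance² to centre = 106.25 ≤ 106.25, so it lies inside.
All remaining points lie in this disk, and no smaller disk contains both endpoints, so this is the minimum enclosing circle.
The points at distance exactly r from the centre are (7, 6), (10, -6), (-9, 2) — 3 points.

3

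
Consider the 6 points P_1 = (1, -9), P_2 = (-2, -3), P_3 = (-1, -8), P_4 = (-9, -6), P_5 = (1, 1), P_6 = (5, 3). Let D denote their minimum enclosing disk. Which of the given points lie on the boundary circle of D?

The farthest pair is P_4–P_6 with squared distance 277. The circle on this segment as diameter has centre (-2, -1.5) and r² = 277/4 = 69.25.
Check P_1: distance² to centre = 65.25 ≤ 69.25, so it lies inside.
All remaining points lie in this disk, and no smaller disk contains both endpoints, so this is the minimum enclosing circle.
The points at distance exactly r from the centre are P_4, P_6 — 2 points.

P_4, P_6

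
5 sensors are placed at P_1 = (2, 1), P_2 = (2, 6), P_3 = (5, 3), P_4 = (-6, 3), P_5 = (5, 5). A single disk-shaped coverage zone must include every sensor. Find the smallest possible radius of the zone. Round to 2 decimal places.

The minimum enclosing circle of a finite set is fixed by two of the points (as a diameter) or three (as a circumcircle).
The farthest pair is P_4–P_5 with squared distance 125. The circle on this segment as diameter has centre (-0.5, 4) and r² = 125/4 = 31.25.
Check P_1: distance² to centre = 15.25 ≤ 31.25, so it lies inside.
All remaining points lie in this disk, and no smaller disk contains both endpoints, so this is the minimum enclosing circle.
r = √(31.25) ≈ 5.59.

5.59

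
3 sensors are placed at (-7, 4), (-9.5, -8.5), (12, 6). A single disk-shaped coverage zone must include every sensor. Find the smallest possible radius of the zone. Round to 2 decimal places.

12.97

Call the three points A, B, C in the order given.
Side lengths²: AB² = 162.5, AC² = 365, BC² = 672.5.
Since BC² = 672.5 ≥ 365 + 162.5 = 527.5, the angle opposite BC is not acute, so the smallest enclosing circle has BC as diameter.
Centre = midpoint of BC = (1.25, -1.25), r² = 672.5/4 = 168.125.
r = √(168.125) ≈ 12.97.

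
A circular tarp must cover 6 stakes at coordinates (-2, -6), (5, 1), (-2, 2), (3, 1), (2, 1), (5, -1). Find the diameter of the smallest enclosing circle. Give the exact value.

The minimum enclosing circle is determined by three boundary points: (-2, -6), (5, 1), (-2, 2).
Their circumcentre is (1, -2) with r² = 25.
The farthest remaining point (5, -1) is at distance² 17 ≤ 25.
Diameter = 2r = 2√25 = 10.

10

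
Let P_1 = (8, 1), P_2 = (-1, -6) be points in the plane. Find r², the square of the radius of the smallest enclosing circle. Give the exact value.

The smallest circle enclosing two points has them as diameter endpoints.
Centre = midpoint = (3.5, -2.5); r² = |P_1P_2|²/4 = 130/4 = 32.5.

32.5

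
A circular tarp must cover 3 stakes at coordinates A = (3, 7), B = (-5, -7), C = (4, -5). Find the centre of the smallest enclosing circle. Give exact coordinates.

(-1, 0)

Side lengths²: AB² = 260, AC² = 145, BC² = 85.
Since AB² = 260 ≥ 145 + 85 = 230, the angle opposite AB is not acute, so the smallest enclosing circle has AB as diameter.
Centre = midpoint of AB = (-1, 0), r² = 260/4 = 65.
Centre = (-1, 0).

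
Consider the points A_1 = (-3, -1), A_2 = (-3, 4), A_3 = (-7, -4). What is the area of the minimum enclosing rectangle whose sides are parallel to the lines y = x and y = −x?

30

In coordinates u = x + y, v = x − y the rectangle is axis-aligned; the map (x,y)→(u,v) scales areas by 2.
u-values: -4, 1, -11; range = 1 − (-11) = 12.
v-values: -2, -7, -3; range = -2 − (-7) = 5.
Area = (12 × 5) / 2 = 30.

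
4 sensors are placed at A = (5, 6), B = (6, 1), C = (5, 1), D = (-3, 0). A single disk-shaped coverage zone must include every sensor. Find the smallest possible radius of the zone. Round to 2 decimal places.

5.02

The minimum enclosing circle is determined by three boundary points: A, B, D.
Their circumcentre is (29/23, 61/23) with r² = 13325/529.
The farthest remaining point C is at distance² 8840/529 ≤ 13325/529.
r = √(13325/529) ≈ 5.02.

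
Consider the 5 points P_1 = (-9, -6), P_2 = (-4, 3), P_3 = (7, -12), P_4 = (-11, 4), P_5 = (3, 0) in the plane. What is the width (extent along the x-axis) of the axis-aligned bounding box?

18

max x = 7, min x = -11, so width = 18.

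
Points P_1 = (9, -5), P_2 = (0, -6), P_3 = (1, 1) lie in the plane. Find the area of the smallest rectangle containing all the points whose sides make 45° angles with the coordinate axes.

In coordinates u = x + y, v = x − y the rectangle is axis-aligned; the map (x,y)→(u,v) scales areas by 2.
u-values: 4, -6, 2; range = 4 − (-6) = 10.
v-values: 14, 6, 0; range = 14 − 0 = 14.
Area = (10 × 14) / 2 = 70.

70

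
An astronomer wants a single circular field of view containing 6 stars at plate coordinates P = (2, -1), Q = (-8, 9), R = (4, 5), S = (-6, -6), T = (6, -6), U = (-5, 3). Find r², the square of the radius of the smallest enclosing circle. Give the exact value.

A smallest enclosing disk is always determined by at most three of the input points on its boundary.
The farthest pair is Q–T with squared distance 421. The circle on this segment as diameter has centre (-1, 1.5) and r² = 421/4 = 105.25.
Check P: distance² to centre = 15.25 ≤ 105.25, so it lies inside.
All remaining points lie in this disk, and no smaller disk contains both endpoints, so this is the minimum enclosing circle.

105.25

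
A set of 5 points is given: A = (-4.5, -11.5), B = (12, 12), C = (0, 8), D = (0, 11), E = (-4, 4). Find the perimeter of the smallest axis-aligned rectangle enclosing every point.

80

Width = max x − min x = 12 − (-4.5) = 16.5.
Height = max y − min y = 12 − (-11.5) = 23.5.
Perimeter = 2(16.5 + 23.5) = 80.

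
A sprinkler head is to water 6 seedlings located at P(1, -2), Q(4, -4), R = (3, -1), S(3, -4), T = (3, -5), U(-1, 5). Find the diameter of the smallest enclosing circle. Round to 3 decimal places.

A smallest enclosing disk is always determined by at most three of the input points on its boundary.
The farthest pair is T–U with squared distance 116. The circle on this segment as diameter has centre (1, 0) and r² = 116/4 = 29.
Check P: distance² to centre = 4 ≤ 29, so it lies inside.
All remaining points lie in this disk, and no smaller disk contains both endpoints, so this is the minimum enclosing circle.
Diameter = 2r = 2√29 ≈ 10.770.

10.770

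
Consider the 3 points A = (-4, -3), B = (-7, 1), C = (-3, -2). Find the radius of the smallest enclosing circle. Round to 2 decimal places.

Side lengths²: AB² = 25, AC² = 2, BC² = 25.
Since BC² = 25 < 25 + 2 = 27, the triangle is acute, so the smallest enclosing circle is the circumcircle.
Circumcentre = (-73/14, -11/14), r² = 625/98.
r = √(625/98) ≈ 2.53.

2.53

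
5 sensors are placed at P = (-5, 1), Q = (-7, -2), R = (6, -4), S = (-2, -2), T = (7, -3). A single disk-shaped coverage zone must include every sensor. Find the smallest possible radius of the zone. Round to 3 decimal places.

A smallest enclosing disk is always determined by at most three of the input points on its boundary.
The farthest pair is Q–T with squared distance 197. The circle on this segment as diameter has centre (0, -2.5) and r² = 197/4 = 49.25.
Check P: distance² to centre = 37.25 ≤ 49.25, so it lies inside.
All remaining points lie in this disk, and no smaller disk contains both endpoints, so this is the minimum enclosing circle.
r = √(49.25) ≈ 7.018.

7.018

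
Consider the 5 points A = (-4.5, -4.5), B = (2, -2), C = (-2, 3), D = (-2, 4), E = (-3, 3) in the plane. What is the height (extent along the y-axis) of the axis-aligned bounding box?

max y = 4, min y = -4.5, so height = 8.5.

8.5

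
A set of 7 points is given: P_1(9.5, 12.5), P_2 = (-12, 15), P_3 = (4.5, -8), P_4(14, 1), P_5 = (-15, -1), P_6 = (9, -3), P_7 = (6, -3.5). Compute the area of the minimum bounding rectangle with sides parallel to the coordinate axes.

667

x ranges over [-15, 14], width 29.
y ranges over [-8, 15], height 23.
Area = 29 × 23 = 667.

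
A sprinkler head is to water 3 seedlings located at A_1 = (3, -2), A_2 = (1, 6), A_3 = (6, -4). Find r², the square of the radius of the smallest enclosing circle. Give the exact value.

31.25

Side lengths²: A_1A_2² = 68, A_1A_3² = 13, A_2A_3² = 125.
Since A_2A_3² = 125 ≥ 68 + 13 = 81, the angle opposite A_2A_3 is not acute, so the smallest enclosing circle has A_2A_3 as diameter.
Centre = midpoint of A_2A_3 = (3.5, 1), r² = 125/4 = 31.25.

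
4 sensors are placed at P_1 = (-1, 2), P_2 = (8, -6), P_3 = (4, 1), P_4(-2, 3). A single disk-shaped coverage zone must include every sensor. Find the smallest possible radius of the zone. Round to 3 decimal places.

6.727

The minimum enclosing circle of a finite set is fixed by two of the points (as a diameter) or three (as a circumcircle).
The farthest pair is P_2–P_4 with squared distance 181. The circle on this segment as diameter has centre (3, -1.5) and r² = 181/4 = 45.25.
Check P_1: distance² to centre = 28.25 ≤ 45.25, so it lies inside.
All remaining points lie in this disk, and no smaller disk contains both endpoints, so this is the minimum enclosing circle.
r = √(45.25) ≈ 6.727.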